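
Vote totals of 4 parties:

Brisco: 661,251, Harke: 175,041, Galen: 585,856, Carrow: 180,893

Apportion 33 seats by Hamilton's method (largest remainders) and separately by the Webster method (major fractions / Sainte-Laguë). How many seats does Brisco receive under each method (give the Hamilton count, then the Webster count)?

14 and 13

Hamilton: Brisco 14, Harke 3, Galen 12, Carrow 4.
Webster: Brisco 13, Harke 4, Galen 12, Carrow 4.
Brisco gets 14 under Hamilton and 13 under Webster.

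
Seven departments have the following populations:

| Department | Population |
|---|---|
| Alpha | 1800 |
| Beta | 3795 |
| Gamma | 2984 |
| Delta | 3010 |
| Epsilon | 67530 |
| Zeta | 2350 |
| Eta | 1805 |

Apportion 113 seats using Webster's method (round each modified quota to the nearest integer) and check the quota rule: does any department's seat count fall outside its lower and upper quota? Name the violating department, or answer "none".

Standard quotas: Alpha 2.443, Beta 5.150, Gamma 4.049, Delta 4.084, Epsilon 91.636, Zeta 3.189, Eta 2.449.
Webster allocation: Alpha 2, Beta 5, Gamma 4, Delta 4, Epsilon 93, Zeta 3, Eta 2.
Epsilon has quota 91.636 (lower 91, upper 92) but receives 93 — outside the quota interval.

Epsilon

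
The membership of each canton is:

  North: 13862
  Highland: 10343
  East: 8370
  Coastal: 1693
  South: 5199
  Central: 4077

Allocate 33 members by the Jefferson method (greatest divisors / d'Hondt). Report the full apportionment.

Standard divisor 43544/33 ≈ 1319.515; standard quotas: North 10.505, Highland 7.838, East 6.343, Coastal 1.283, South 3.940, Central 3.090.
Rounding down gives 10, 7, 6, 1, 3, 3 = 30 seats, so the divisor must be adjusted.
With modified divisor 1200: modified quotas North 11.552, Highland 8.619, East 6.975, Coastal 1.411, South 4.332, Central 3.397.
Rounding down: North 11, Highland 8, East 6, Coastal 1, South 4, Central 3 (total 33).

North=11; Highland=8; East=6; Coastal=1; South=4; Central=3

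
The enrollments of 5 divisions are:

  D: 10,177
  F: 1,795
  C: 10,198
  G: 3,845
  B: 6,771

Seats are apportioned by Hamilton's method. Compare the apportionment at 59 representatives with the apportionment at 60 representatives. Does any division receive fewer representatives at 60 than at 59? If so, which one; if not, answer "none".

At 59 seats: D 18, F 3, C 19, G 7, B 12.
At 60 seats: D 19, F 3, C 19, G 7, B 12.
No division's allocation decreased.

none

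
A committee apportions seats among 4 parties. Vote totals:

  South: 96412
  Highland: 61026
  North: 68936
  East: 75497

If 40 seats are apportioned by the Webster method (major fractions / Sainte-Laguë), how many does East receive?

Standard divisor 301871/40 ≈ 7546.775; standard quotas: South 12.775, Highland 8.086, North 9.134, East 10.004.
Rounding to the nearest integer gives South 13, Highland 8, North 9, East 10 — total 40, matching the house size, so no adjustment is needed.
East receives 10.

10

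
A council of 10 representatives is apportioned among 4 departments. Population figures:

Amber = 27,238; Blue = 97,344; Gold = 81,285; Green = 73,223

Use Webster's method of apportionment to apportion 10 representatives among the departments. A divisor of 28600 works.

With modified divisor 28600: modified quotas Amber 0.952, Blue 3.404, Gold 2.842, Green 2.560.
Rounding to the nearest integer: Amber 1, Blue 3, Gold 3, Green 3 (total 10).

Amber 1; Blue 3; Gold 3; Green 3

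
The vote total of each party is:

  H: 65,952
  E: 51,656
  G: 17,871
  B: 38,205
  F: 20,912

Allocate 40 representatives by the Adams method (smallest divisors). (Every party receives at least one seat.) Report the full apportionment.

Standard divisor 194596/40 ≈ 4864.9; standard quotas: H 13.557, E 10.618, G 3.673, B 7.853, F 4.299.
Rounding up gives 14, 11, 4, 8, 5 = 42 seats, so the divisor must be adjusted.
With modified divisor 5200: modified quotas H 12.683, E 9.934, G 3.437, B 7.347, F 4.022.
Rounding up: H 13, E 10, G 4, B 8, F 5 (total 40).

H 13, E 10, G 4, B 8, F 5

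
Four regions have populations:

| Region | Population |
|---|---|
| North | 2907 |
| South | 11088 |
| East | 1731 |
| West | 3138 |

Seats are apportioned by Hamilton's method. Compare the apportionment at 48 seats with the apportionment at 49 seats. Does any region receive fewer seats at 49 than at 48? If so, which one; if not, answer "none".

At 48 seats: North 7, South 28, East 5, West 8.
At 49 seats: North 8, South 29, East 4, West 8.
East drops from 5 to 4.

East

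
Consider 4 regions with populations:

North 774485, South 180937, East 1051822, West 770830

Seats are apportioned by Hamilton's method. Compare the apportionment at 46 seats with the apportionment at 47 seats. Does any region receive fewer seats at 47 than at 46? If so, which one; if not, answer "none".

At 46 seats: North 13, South 3, East 17, West 13.
At 47 seats: North 13, South 3, East 18, West 13.
No region's allocation decreased.

none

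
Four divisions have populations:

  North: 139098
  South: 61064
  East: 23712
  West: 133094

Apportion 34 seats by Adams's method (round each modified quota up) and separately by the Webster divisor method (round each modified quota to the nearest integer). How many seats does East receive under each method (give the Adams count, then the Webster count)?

Adams: North 13, South 6, East 3, West 12.
Webster: North 13, South 6, East 2, West 13.
East gets 3 under Adams and 2 under Webster.

3 and 2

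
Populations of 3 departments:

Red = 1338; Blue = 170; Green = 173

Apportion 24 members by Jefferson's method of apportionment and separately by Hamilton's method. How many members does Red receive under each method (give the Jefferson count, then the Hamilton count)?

Jefferson: Red 20, Blue 2, Green 2.
Hamilton: Red 19, Blue 2, Green 3.
Red gets 20 under Jefferson and 19 under Hamilton.

20 and 19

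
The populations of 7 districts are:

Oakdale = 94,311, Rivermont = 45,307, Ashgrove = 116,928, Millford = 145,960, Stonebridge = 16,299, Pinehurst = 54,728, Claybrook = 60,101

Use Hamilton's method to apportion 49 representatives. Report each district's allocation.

Standard divisor: 533634 ÷ 49 ≈ 10890.49.
Standard quotas: Oakdale 8.6599, Rivermont 4.1602, Ashgrove 10.7367, Millford 13.4025, Stonebridge 1.4966, Pinehurst 5.0253, Claybrook 5.5187.
Lower quotas: Oakdale 8, Rivermont 4, Ashgrove 10, Millford 13, Stonebridge 1, Pinehurst 5, Claybrook 5 (sum 46, leaving 3 seats).
Remainders in descending order: Ashgrove 0.7367, Oakdale 0.6599, Claybrook 0.5187, Stonebridge 0.4966, Millford 0.4025, Rivermont 0.1602, Pinehurst 0.0253.
Largest remainders: Ashgrove, Oakdale, Claybrook receive the extra seats.

Oakdale 9, Rivermont 4, Ashgrove 11, Millford 13, Stonebridge 1, Pinehurst 5, Claybrook 6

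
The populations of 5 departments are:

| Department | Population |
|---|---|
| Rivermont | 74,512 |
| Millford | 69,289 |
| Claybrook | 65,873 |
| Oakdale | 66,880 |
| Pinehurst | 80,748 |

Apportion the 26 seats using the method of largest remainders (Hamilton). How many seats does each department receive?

The standard divisor is 357302/26 ≈ 13742.385.
Standard quotas: Rivermont 5.4221, Millford 5.0420, Claybrook 4.7934, Oakdale 4.8667, Pinehurst 5.8758.
Lower quotas: Rivermont 5, Millford 5, Claybrook 4, Oakdale 4, Pinehurst 5 (sum 23, leaving 3 seats).
Remainders in descending order: Pinehurst 0.8758, Oakdale 0.8667, Claybrook 0.7934, Rivermont 0.4221, Millford 0.0420.
The surplus seats go to Pinehurst, Oakdale, Claybrook.

Rivermont 5, Millford 5, Claybrook 5, Oakdale 5, Pinehurst 6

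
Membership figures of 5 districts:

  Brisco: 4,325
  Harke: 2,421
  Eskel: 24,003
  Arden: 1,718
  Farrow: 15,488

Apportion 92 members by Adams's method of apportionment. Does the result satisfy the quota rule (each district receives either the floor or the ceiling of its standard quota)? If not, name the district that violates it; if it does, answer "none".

Eskel

Standard quotas: Brisco 8.297, Harke 4.645, Eskel 46.049, Arden 3.296, Farrow 29.713.
Adams allocation: Brisco 9, Harke 5, Eskel 45, Arden 4, Farrow 29.
Eskel has quota 46.049 (lower 46, upper 47) but receives 45 — outside the quota interval.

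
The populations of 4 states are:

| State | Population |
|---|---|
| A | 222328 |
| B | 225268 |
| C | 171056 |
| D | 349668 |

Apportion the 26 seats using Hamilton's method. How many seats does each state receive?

A=6, B=6, C=5, D=9

The standard divisor is 968320/26 ≈ 37243.077.
Standard quotas: A 5.9696, B 6.0486, C 4.5930, D 9.3888.
Lower quotas: A 5, B 6, C 4, D 9 (sum 24, leaving 2 seats).
Remainders in descending order: A 0.9696, C 0.5930, D 0.3888, B 0.0486.
Largest remainders: A, C receive the extra seats.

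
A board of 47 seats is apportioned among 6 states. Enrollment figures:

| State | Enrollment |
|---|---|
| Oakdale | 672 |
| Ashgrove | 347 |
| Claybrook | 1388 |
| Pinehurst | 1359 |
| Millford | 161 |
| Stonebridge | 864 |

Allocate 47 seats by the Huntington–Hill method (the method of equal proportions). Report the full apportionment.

Oakdale: 7; Ashgrove: 3; Claybrook: 14; Pinehurst: 13; Millford: 2; Stonebridge: 8

With divisor 102: modified quotas Oakdale 6.588, Ashgrove 3.402, Claybrook 13.608, Pinehurst 13.324, Millford 1.578, Stonebridge 8.471.
Geometric-mean thresholds: Oakdale √(6·7)=6.481, Ashgrove √(3·4)=3.464, Claybrook √(13·14)=13.491, Pinehurst √(13·14)=13.491, Millford √(1·2)=1.414, Stonebridge √(8·9)=8.485.
Each quota rounded against its threshold gives Oakdale 7, Ashgrove 3, Claybrook 14, Pinehurst 13, Millford 2, Stonebridge 8 (total 47).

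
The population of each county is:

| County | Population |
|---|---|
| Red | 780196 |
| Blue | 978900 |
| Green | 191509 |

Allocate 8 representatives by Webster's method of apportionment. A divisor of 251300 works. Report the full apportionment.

Red 3; Blue 4; Green 1

With modified divisor 251300: modified quotas Red 3.105, Blue 3.895, Green 0.762.
Rounding to the nearest integer: Red 3, Blue 4, Green 1 (total 8).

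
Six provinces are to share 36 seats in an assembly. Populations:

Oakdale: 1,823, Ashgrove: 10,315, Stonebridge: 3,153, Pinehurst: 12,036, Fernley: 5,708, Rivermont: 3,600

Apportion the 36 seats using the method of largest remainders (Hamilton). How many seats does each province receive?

Standard divisor: 36635 ÷ 36 ≈ 1017.639.
Standard quotas: Oakdale 1.7914, Ashgrove 10.1362, Stonebridge 3.0983, Pinehurst 11.8274, Fernley 5.6091, Rivermont 3.5376.
Lower quotas: Oakdale 1, Ashgrove 10, Stonebridge 3, Pinehurst 11, Fernley 5, Rivermont 3 (sum 33, leaving 3 seats).
Remainders in descending order: Pinehurst 0.8274, Oakdale 0.7914, Fernley 0.6091, Rivermont 0.5376, Ashgrove 0.1362, Stonebridge 0.0983.
The surplus seats go to Pinehurst, Oakdale, Fernley.

Oakdale 2, Ashgrove 10, Stonebridge 3, Pinehurst 12, Fernley 6, Rivermont 3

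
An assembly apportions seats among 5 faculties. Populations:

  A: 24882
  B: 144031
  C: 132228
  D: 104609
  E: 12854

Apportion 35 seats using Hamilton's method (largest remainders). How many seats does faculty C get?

The standard divisor is 418604/35 ≈ 11960.114.
Standard quotas: A 2.0804, B 12.0426, C 11.0557, D 8.7465, E 1.0747.
Lower quotas: A 2, B 12, C 11, D 8, E 1 (sum 34, leaving 1 seat).
Remainders in descending order: D 0.7465, A 0.0804, E 0.0747, C 0.0557, B 0.0426.
The surplus seat goes to D.
C receives 11.

11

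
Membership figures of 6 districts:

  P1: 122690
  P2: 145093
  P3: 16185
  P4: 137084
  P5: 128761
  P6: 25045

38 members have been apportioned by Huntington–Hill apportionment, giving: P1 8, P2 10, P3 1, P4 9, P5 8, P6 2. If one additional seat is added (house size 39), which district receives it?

P5

Priority for the next seat is population ÷ (√(s·(s+1))).
Priorities: P1 14459.155, P2 13834.075, P3 11444.523, P4 14449.922, P5 15174.629, P6 10224.578.
Highest priority: P5.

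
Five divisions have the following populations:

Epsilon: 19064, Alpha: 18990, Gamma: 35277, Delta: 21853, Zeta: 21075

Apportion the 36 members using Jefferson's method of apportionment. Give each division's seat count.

Epsilon 6, Alpha 6, Gamma 11, Delta 7, Zeta 6

Standard divisor 116259/36 ≈ 3229.417; standard quotas: Epsilon 5.903, Alpha 5.880, Gamma 10.924, Delta 6.767, Zeta 6.526.
Rounding down gives 5, 5, 10, 6, 6 = 32 seats, so the divisor must be adjusted.
With modified divisor 3100: modified quotas Epsilon 6.150, Alpha 6.126, Gamma 11.380, Delta 7.049, Zeta 6.798.
Rounding down: Epsilon 6, Alpha 6, Gamma 11, Delta 7, Zeta 6 (total 36).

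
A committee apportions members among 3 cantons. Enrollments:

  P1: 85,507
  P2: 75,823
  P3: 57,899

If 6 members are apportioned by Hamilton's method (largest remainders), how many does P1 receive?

Standard divisor: 219229 ÷ 6 ≈ 36538.167.
Standard quotas: P1 2.3402, P2 2.0752, P3 1.5846.
Lower quotas: P1 2, P2 2, P3 1 (sum 5, leaving 1 seat).
Remainders in descending order: P3 0.5846, P1 0.3402, P2 0.0752.
The surplus seat goes to P3.
P1 receives 2.

2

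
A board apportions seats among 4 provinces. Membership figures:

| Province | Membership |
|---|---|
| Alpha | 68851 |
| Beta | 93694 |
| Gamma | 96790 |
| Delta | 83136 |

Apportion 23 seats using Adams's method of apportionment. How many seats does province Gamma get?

Standard divisor 342471/23 ≈ 14890.043; standard quotas: Alpha 4.624, Beta 6.292, Gamma 6.500, Delta 5.583.
Rounding up gives 5, 7, 7, 6 = 25 seats, so the divisor must be adjusted.
With modified divisor 16400: modified quotas Alpha 4.198, Beta 5.713, Gamma 5.902, Delta 5.069.
Rounding up: Alpha 5, Beta 6, Gamma 6, Delta 6 (total 23).
Gamma receives 6.

6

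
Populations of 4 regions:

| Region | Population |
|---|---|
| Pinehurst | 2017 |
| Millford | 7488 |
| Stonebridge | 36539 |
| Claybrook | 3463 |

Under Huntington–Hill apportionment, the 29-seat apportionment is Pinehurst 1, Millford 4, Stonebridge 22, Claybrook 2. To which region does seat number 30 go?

Priority for the next seat is population ÷ (√(s·(s+1))).
Priorities: Pinehurst 1426.234, Millford 1674.368, Stonebridge 1624.357, Claybrook 1413.764.
Highest priority: Millford.

Millford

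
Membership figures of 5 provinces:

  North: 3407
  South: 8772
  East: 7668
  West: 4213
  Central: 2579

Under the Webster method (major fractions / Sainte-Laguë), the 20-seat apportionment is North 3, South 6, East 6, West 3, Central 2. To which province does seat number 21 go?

South

Priority for the next seat is population ÷ (current seats + 0.5).
Priorities: North 973.429, South 1349.538, East 1179.692, West 1203.714, Central 1031.600.
Highest priority: South.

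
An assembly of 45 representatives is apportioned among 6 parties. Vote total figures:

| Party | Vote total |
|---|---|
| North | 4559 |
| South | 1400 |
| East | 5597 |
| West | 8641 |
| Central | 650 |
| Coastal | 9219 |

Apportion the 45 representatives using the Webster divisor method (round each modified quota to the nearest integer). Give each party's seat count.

Standard divisor 30066/45 ≈ 668.133; standard quotas: North 6.823, South 2.095, East 8.377, West 12.933, Central 0.973, Coastal 13.798.
Rounding to the nearest integer gives North 7, South 2, East 8, West 13, Central 1, Coastal 14 — total 45, matching the house size, so no adjustment is needed.

North 7, South 2, East 8, West 13, Central 1, Coastal 14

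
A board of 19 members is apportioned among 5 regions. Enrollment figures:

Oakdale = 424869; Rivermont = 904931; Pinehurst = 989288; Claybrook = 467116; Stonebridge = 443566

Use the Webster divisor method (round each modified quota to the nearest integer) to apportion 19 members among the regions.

Standard divisor 3229770/19 ≈ 169987.895; standard quotas: Oakdale 2.499, Rivermont 5.324, Pinehurst 5.820, Claybrook 2.748, Stonebridge 2.609.
Rounding to the nearest integer gives Oakdale 2, Rivermont 5, Pinehurst 6, Claybrook 3, Stonebridge 3 — total 19, matching the house size, so no adjustment is needed.

Oakdale 2; Rivermont 5; Pinehurst 6; Claybrook 3; Stonebridge 3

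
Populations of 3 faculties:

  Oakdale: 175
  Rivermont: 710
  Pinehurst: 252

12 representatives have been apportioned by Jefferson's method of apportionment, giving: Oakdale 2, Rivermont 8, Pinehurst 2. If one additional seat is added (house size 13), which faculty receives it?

Priority for the next seat is population ÷ (current seats + 1).
Priorities: Oakdale 58.333, Rivermont 78.889, Pinehurst 84.000.
Highest priority: Pinehurst.

Pinehurst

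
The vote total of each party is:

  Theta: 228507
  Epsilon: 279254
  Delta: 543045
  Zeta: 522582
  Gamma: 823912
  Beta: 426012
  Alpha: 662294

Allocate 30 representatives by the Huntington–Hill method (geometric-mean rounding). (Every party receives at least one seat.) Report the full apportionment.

With divisor 118885: modified quotas Theta 1.922, Epsilon 2.349, Delta 4.568, Zeta 4.396, Gamma 6.930, Beta 3.583, Alpha 5.571.
Geometric-mean thresholds: Theta √(1·2)=1.414, Epsilon √(2·3)=2.449, Delta √(4·5)=4.472, Zeta √(4·5)=4.472, Gamma √(6·7)=6.481, Beta √(3·4)=3.464, Alpha √(5·6)=5.477.
Each quota rounded against its threshold gives Theta 2, Epsilon 2, Delta 5, Zeta 4, Gamma 7, Beta 4, Alpha 6 (total 30).

Theta=2, Epsilon=2, Delta=5, Zeta=4, Gamma=7, Beta=4, Alpha=6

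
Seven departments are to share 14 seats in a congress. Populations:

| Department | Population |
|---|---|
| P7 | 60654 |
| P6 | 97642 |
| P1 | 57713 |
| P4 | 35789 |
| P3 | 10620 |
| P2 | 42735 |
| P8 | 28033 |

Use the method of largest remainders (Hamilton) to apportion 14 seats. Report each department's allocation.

P7 3, P6 4, P1 2, P4 2, P3 0, P2 2, P8 1

The standard divisor is 333186/14 = 23799.
Standard quotas: P7 2.5486, P6 4.1028, P1 2.4250, P4 1.5038, P3 0.4462, P2 1.7957, P8 1.1779.
Lower quotas: P7 2, P6 4, P1 2, P4 1, P3 0, P2 1, P8 1 (sum 11, leaving 3 seats).
Remainders in descending order: P2 0.7957, P7 0.5486, P4 0.5038, P3 0.4462, P1 0.4250, P8 0.1779, P6 0.1028.
The surplus seats go to P2, P7, P4.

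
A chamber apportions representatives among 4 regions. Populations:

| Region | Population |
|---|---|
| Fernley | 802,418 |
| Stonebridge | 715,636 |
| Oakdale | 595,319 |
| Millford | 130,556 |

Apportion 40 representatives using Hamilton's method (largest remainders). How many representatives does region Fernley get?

14

Standard divisor: 2243929 ÷ 40 ≈ 56098.225.
Standard quotas: Fernley 14.3038, Stonebridge 12.7568, Oakdale 10.6121, Millford 2.3273.
Lower quotas: Fernley 14, Stonebridge 12, Oakdale 10, Millford 2 (sum 38, leaving 2 seats).
Remainders in descending order: Stonebridge 0.7568, Oakdale 0.6121, Millford 0.3273, Fernley 0.3038.
The surplus seats go to Stonebridge, Oakdale.
Fernley receives 14.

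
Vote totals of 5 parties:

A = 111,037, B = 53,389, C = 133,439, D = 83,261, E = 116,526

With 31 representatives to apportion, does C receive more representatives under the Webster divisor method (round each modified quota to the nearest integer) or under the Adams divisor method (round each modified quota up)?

Webster: A 7, B 3, C 9, D 5, E 7.
Adams: A 7, B 4, C 8, D 5, E 7.
C gets 9 under Webster and 8 under Adams.

Webster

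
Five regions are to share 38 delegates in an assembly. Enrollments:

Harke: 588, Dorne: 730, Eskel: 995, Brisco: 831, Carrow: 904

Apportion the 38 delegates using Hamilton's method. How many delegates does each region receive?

The standard divisor is 4048/38 ≈ 106.526.
Standard quotas: Harke 5.520, Dorne 6.853, Eskel 9.340, Brisco 7.801, Carrow 8.486.
Lower quotas: Harke 5, Dorne 6, Eskel 9, Brisco 7, Carrow 8 (sum 35, leaving 3 seats).
Remainders in descending order: Dorne 0.853, Brisco 0.801, Harke 0.520, Carrow 0.486, Eskel 0.340.
Largest remainders: Dorne, Brisco, Harke receive the extra seats.

Harke 6; Dorne 7; Eskel 9; Brisco 8; Carrow 8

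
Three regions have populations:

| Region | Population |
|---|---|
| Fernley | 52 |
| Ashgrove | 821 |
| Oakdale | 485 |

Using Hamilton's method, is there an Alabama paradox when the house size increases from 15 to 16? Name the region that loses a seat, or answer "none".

Fernley

At 15 seats: Fernley 1, Ashgrove 9, Oakdale 5.
At 16 seats: Fernley 0, Ashgrove 10, Oakdale 6.
Fernley drops from 1 to 0.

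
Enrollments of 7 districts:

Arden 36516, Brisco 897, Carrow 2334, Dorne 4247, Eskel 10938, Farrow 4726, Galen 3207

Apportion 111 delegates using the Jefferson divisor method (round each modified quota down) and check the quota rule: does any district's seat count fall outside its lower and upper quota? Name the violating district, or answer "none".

Arden

Standard quotas: Arden 64.476, Brisco 1.584, Carrow 4.121, Dorne 7.499, Eskel 19.313, Farrow 8.345, Galen 5.663.
Jefferson allocation: Arden 66, Brisco 1, Carrow 4, Dorne 7, Eskel 20, Farrow 8, Galen 5.
Arden has quota 64.476 (lower 64, upper 65) but receives 66 — outside the quota interval.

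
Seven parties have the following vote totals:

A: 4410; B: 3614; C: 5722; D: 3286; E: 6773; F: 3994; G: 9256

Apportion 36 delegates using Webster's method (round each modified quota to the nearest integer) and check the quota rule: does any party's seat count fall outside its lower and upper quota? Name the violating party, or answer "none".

Standard quotas: A 4.284, B 3.511, C 5.559, D 3.192, E 6.580, F 3.880, G 8.992.
Webster allocation: A 4, B 3, C 6, D 3, E 7, F 4, G 9.
Every allocation lies between the lower and upper quota.

none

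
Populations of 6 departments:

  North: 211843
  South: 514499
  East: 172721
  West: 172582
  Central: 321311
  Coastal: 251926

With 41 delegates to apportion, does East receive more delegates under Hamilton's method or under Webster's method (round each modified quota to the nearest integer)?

Hamilton

Hamilton: North 5, South 13, East 5, West 4, Central 8, Coastal 6.
Webster: North 5, South 13, East 4, West 4, Central 8, Coastal 7.
East gets 5 under Hamilton and 4 under Webster.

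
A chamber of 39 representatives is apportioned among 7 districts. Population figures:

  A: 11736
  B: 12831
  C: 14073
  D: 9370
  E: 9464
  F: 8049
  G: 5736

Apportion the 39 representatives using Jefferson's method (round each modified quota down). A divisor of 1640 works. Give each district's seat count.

A 7, B 7, C 8, D 5, E 5, F 4, G 3

With modified divisor 1640: modified quotas A 7.156, B 7.824, C 8.581, D 5.713, E 5.771, F 4.908, G 3.498.
Rounding down: A 7, B 7, C 8, D 5, E 5, F 4, G 3 (total 39).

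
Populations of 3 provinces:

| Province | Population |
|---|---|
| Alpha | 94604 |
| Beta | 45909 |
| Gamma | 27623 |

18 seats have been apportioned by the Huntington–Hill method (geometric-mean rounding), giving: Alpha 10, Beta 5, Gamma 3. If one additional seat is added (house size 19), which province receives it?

Priority for the next seat is population ÷ (√(s·(s+1))).
Priorities: Alpha 9020.137, Beta 8381.798, Gamma 7974.073.
Highest priority: Alpha.

Alpha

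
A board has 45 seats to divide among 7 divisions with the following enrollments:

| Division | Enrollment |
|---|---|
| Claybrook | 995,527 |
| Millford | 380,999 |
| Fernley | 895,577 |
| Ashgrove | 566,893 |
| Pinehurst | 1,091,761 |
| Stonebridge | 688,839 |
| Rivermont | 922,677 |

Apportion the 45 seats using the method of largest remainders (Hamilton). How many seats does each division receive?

Total 5542273; standard divisor 5542273/45 ≈ 123161.622.
Standard quotas: Claybrook 8.0831, Millford 3.0935, Fernley 7.2716, Ashgrove 4.6028, Pinehurst 8.8645, Stonebridge 5.5930, Rivermont 7.4916.
Lower quotas: Claybrook 8, Millford 3, Fernley 7, Ashgrove 4, Pinehurst 8, Stonebridge 5, Rivermont 7 (sum 42, leaving 3 seats).
Remainders in descending order: Pinehurst 0.8645, Ashgrove 0.6028, Stonebridge 0.5930, Rivermont 0.4916, Fernley 0.2716, Millford 0.0935, Claybrook 0.0831.
The surplus seats go to Pinehurst, Ashgrove, Stonebridge.

Claybrook 8, Millford 3, Fernley 7, Ashgrove 5, Pinehurst 9, Stonebridge 6, Rivermont 7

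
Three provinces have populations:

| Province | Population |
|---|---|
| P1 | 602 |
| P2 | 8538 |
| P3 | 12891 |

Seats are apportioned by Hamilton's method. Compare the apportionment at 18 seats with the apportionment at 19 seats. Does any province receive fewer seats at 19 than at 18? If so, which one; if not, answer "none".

At 18 seats: P1 0, P2 7, P3 11.
At 19 seats: P1 1, P2 7, P3 11.
No province's allocation decreased.

none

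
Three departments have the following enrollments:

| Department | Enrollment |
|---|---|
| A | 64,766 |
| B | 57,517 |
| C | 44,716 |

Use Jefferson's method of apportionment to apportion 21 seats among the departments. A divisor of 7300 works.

With modified divisor 7300: modified quotas A 8.872, B 7.879, C 6.125.
Rounding down: A 8, B 7, C 6 (total 21).

A: 8, B: 7, C: 6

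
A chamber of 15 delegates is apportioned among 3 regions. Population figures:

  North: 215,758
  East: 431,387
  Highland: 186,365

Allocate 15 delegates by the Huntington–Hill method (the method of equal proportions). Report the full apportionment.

North 4; East 8; Highland 3

With divisor 55723: modified quotas North 3.872, East 7.742, Highland 3.344.
Geometric-mean thresholds: North √(3·4)=3.464, East √(7·8)=7.483, Highland √(3·4)=3.464.
Each quota rounded against its threshold gives North 4, East 8, Highland 3 (total 15).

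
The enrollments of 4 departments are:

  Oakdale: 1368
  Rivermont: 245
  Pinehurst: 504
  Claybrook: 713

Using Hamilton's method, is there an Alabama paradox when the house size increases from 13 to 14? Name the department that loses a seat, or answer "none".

Pinehurst

At 13 seats: Oakdale 6, Rivermont 1, Pinehurst 3, Claybrook 3.
At 14 seats: Oakdale 7, Rivermont 1, Pinehurst 2, Claybrook 4.
Pinehurst drops from 3 to 2.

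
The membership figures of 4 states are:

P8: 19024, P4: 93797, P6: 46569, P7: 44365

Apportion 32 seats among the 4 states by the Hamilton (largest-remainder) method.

P8 3, P4 15, P6 7, P7 7

Total 203755; standard divisor 203755/32 ≈ 6367.344.
Standard quotas: P8 2.9877, P4 14.7309, P6 7.3137, P7 6.9676.
Lower quotas: P8 2, P4 14, P6 7, P7 6 (sum 29, leaving 3 seats).
Remainders in descending order: P8 0.9877, P7 0.9676, P4 0.7309, P6 0.3137.
The surplus seats go to P8, P7, P4.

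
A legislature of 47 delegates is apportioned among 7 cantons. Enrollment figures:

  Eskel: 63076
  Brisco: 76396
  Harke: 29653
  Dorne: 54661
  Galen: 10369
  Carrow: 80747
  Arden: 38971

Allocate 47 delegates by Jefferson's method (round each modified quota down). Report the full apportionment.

Standard divisor 353873/47 ≈ 7529.213; standard quotas: Eskel 8.378, Brisco 10.147, Harke 3.938, Dorne 7.260, Galen 1.377, Carrow 10.724, Arden 5.176.
Rounding down gives 8, 10, 3, 7, 1, 10, 5 = 44 seats, so the divisor must be adjusted.
With modified divisor 6980: modified quotas Eskel 9.037, Brisco 10.945, Harke 4.248, Dorne 7.831, Galen 1.486, Carrow 11.568, Arden 5.583.
Rounding down: Eskel 9, Brisco 10, Harke 4, Dorne 7, Galen 1, Carrow 11, Arden 5 (total 47).

Eskel=9, Brisco=10, Harke=4, Dorne=7, Galen=1, Carrow=11, Arden=5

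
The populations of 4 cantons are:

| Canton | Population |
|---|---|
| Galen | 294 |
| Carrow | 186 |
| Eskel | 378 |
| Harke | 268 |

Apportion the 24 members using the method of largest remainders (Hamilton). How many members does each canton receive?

Galen: 6; Carrow: 4; Eskel: 8; Harke: 6

Total 1126; standard divisor 1126/24 ≈ 46.917.
Standard quotas: Galen 6.266, Carrow 3.964, Eskel 8.057, Harke 5.712.
Lower quotas: Galen 6, Carrow 3, Eskel 8, Harke 5 (sum 22, leaving 2 seats).
Remainders in descending order: Carrow 0.964, Harke 0.712, Galen 0.266, Eskel 0.057.
The surplus seats go to Carrow, Harke.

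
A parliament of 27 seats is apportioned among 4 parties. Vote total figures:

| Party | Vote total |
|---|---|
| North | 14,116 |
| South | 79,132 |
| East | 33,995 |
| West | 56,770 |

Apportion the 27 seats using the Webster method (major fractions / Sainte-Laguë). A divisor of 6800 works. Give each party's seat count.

With modified divisor 6800: modified quotas North 2.076, South 11.637, East 4.999, West 8.349.
Rounding to the nearest integer: North 2, South 12, East 5, West 8 (total 27).

North 2; South 12; East 5; West 8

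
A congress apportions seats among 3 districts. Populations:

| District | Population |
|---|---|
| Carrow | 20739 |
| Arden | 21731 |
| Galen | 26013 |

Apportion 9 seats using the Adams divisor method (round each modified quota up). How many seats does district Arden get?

Standard divisor 68483/9 ≈ 7609.222; standard quotas: Carrow 2.726, Arden 2.856, Galen 3.419.
Rounding up gives 3, 3, 4 = 10 seats, so the divisor must be adjusted.
With modified divisor 9500: modified quotas Carrow 2.183, Arden 2.287, Galen 2.738.
Rounding up: Carrow 3, Arden 3, Galen 3 (total 9).
Arden receives 3.

3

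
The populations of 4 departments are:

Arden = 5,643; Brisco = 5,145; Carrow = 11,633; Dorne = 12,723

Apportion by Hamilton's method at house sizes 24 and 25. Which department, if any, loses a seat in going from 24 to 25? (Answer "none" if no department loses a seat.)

none

At 24 seats: Arden 4, Brisco 3, Carrow 8, Dorne 9.
At 25 seats: Arden 4, Brisco 4, Carrow 8, Dorne 9.
No department's allocation decreased.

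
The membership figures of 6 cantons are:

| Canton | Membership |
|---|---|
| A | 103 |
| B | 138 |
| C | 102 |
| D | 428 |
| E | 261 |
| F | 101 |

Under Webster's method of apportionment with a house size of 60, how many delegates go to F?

Standard divisor 1133/60 ≈ 18.883; standard quotas: A 5.455, B 7.308, C 5.402, D 22.665, E 13.822, F 5.349.
Rounding to the nearest integer gives 5, 7, 5, 23, 14, 5 = 59 seats, so the divisor must be adjusted.
With modified divisor 18.64: modified quotas A 5.526, B 7.403, C 5.472, D 22.961, E 14.002, F 5.418.
Rounding to the nearest integer: A 6, B 7, C 5, D 23, E 14, F 5 (total 60).
F receives 5.

5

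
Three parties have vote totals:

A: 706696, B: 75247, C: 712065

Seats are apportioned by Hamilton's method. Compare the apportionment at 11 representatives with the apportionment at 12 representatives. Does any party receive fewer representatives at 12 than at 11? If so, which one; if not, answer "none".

At 11 seats: A 5, B 1, C 5.
At 12 seats: A 6, B 0, C 6.
B drops from 1 to 0.

B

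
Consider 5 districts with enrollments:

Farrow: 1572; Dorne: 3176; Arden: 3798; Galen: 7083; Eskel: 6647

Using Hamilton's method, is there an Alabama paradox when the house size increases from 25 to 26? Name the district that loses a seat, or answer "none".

At 25 seats: Farrow 2, Dorne 4, Arden 4, Galen 8, Eskel 7.
At 26 seats: Farrow 2, Dorne 4, Arden 4, Galen 8, Eskel 8.
No district's allocation decreased.

none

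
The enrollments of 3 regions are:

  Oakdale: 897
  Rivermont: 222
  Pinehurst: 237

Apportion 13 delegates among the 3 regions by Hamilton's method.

Oakdale 9; Rivermont 2; Pinehurst 2

The standard divisor is 1356/13 ≈ 104.308.
Standard quotas: Oakdale 8.600, Rivermont 2.128, Pinehurst 2.272.
Lower quotas: Oakdale 8, Rivermont 2, Pinehurst 2 (sum 12, leaving 1 seat).
Remainders in descending order: Oakdale 0.600, Pinehurst 0.272, Rivermont 0.128.
The surplus seat goes to Oakdale.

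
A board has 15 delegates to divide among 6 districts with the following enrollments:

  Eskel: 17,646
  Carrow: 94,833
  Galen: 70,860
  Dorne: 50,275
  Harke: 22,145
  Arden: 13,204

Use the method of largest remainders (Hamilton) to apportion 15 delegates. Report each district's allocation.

Total 268963; standard divisor 268963/15 ≈ 17930.867.
Standard quotas: Eskel 0.9841, Carrow 5.2888, Galen 3.9518, Dorne 2.8038, Harke 1.2350, Arden 0.7364.
Lower quotas: Eskel 0, Carrow 5, Galen 3, Dorne 2, Harke 1, Arden 0 (sum 11, leaving 4 seats).
Remainders in descending order: Eskel 0.9841, Galen 0.9518, Dorne 0.8038, Arden 0.7364, Carrow 0.2888, Harke 0.2350.
The surplus seats go to Eskel, Galen, Dorne, Arden.

Eskel 1, Carrow 5, Galen 4, Dorne 3, Harke 1, Arden 1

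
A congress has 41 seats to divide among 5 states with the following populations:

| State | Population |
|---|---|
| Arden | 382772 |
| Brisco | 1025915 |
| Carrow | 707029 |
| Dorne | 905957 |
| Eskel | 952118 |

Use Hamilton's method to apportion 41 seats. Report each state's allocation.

Arden 4; Brisco 11; Carrow 7; Dorne 9; Eskel 10

The standard divisor is 3973791/41 ≈ 96921.732.
Standard quotas: Arden 3.9493, Brisco 10.5850, Carrow 7.2948, Dorne 9.3473, Eskel 9.8236.
Lower quotas: Arden 3, Brisco 10, Carrow 7, Dorne 9, Eskel 9 (sum 38, leaving 3 seats).
Remainders in descending order: Arden 0.9493, Eskel 0.8236, Brisco 0.5850, Dorne 0.3473, Carrow 0.2948.
The surplus seats go to Arden, Eskel, Brisco.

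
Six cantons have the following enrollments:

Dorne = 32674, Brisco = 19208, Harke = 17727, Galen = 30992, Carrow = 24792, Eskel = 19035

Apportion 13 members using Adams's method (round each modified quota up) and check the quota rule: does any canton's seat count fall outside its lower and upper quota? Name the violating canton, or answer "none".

none

Standard quotas: Dorne 2.941, Brisco 1.729, Harke 1.596, Galen 2.790, Carrow 2.232, Eskel 1.713.
Adams allocation: Dorne 3, Brisco 2, Harke 2, Galen 2, Carrow 2, Eskel 2.
Every allocation lies between the lower and upper quota.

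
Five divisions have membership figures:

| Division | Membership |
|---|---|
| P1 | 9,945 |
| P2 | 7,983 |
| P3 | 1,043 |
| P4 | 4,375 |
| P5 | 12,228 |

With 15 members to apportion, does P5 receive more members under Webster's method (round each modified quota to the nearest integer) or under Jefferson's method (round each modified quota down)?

Webster: P1 4, P2 4, P3 0, P4 2, P5 5.
Jefferson: P1 4, P2 3, P3 0, P4 2, P5 6.
P5 gets 5 under Webster and 6 under Jefferson.

Jefferson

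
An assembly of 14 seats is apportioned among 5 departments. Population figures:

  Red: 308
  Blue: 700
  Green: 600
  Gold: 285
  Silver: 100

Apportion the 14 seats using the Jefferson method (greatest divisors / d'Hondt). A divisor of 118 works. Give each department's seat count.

With modified divisor 118: modified quotas Red 2.610, Blue 5.932, Green 5.085, Gold 2.415, Silver 0.847.
Rounding down: Red 2, Blue 5, Green 5, Gold 2, Silver 0 (total 14).

Red: 2, Blue: 5, Green: 5, Gold: 2, Silver: 0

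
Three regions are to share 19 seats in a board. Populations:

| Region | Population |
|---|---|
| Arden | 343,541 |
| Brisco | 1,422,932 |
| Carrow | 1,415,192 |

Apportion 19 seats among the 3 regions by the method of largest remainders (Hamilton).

Arden: 2, Brisco: 9, Carrow: 8

The standard divisor is 3181665/19 ≈ 167456.053.
Standard quotas: Arden 2.0515, Brisco 8.4973, Carrow 8.4511.
Lower quotas: Arden 2, Brisco 8, Carrow 8 (sum 18, leaving 1 seat).
Remainders in descending order: Brisco 0.4973, Carrow 0.4511, Arden 0.0515.
The surplus seat goes to Brisco.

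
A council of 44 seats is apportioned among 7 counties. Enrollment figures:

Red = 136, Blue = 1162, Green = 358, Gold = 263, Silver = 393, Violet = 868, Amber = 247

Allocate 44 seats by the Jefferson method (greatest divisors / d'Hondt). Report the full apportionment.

Red 1, Blue 16, Green 4, Gold 3, Silver 5, Violet 12, Amber 3

Standard divisor 3427/44 ≈ 77.886; standard quotas: Red 1.746, Blue 14.919, Green 4.596, Gold 3.377, Silver 5.046, Violet 11.144, Amber 3.171.
Rounding down gives 1, 14, 4, 3, 5, 11, 3 = 41 seats, so the divisor must be adjusted.
With modified divisor 72: modified quotas Red 1.889, Blue 16.139, Green 4.972, Gold 3.653, Silver 5.458, Violet 12.056, Amber 3.431.
Rounding down: Red 1, Blue 16, Green 4, Gold 3, Silver 5, Violet 12, Amber 3 (total 44).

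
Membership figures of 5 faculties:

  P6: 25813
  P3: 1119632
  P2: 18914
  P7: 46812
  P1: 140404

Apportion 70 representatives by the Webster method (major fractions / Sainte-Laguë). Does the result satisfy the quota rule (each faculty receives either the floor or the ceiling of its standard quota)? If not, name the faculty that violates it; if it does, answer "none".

Standard quotas: P6 1.337, P3 57.987, P2 0.980, P7 2.424, P1 7.272.
Webster allocation: P6 1, P3 59, P2 1, P7 2, P1 7.
P3 has quota 57.987 (lower 57, upper 58) but receives 59 — outside the quota interval.

P3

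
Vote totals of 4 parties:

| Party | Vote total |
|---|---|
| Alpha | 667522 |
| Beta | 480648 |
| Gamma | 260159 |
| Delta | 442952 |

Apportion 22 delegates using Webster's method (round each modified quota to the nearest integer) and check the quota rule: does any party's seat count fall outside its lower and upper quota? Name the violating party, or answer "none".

Standard quotas: Alpha 7.933, Beta 5.712, Gamma 3.092, Delta 5.264.
Webster allocation: Alpha 8, Beta 6, Gamma 3, Delta 5.
Every allocation lies between the lower and upper quota.

none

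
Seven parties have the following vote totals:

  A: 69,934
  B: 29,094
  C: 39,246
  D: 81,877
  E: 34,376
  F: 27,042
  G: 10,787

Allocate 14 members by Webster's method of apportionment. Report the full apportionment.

Standard divisor 292356/14 ≈ 20882.571; standard quotas: A 3.349, B 1.393, C 1.879, D 3.921, E 1.646, F 1.295, G 0.517.
Rounding to the nearest integer gives A 3, B 1, C 2, D 4, E 2, F 1, G 1 — total 14, matching the house size, so no adjustment is needed.

A=3; B=1; C=2; D=4; E=2; F=1; G=1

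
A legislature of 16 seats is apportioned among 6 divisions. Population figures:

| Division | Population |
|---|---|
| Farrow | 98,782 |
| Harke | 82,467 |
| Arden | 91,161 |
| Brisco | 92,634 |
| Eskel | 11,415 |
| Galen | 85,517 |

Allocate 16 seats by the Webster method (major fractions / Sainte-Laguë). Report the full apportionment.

Farrow 4, Harke 3, Arden 3, Brisco 3, Eskel 0, Galen 3

Standard divisor 461976/16 ≈ 28873.5; standard quotas: Farrow 3.421, Harke 2.856, Arden 3.157, Brisco 3.208, Eskel 0.395, Galen 2.962.
Rounding to the nearest integer gives 3, 3, 3, 3, 0, 3 = 15 seats, so the divisor must be adjusted.
With modified divisor 27300: modified quotas Farrow 3.618, Harke 3.021, Arden 3.339, Brisco 3.393, Eskel 0.418, Galen 3.132.
Rounding to the nearest integer: Farrow 4, Harke 3, Arden 3, Brisco 3, Eskel 0, Galen 3 (total 16).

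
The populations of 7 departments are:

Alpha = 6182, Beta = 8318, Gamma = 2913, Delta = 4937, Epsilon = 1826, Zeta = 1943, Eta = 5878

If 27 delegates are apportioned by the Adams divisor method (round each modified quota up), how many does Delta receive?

Standard divisor 31997/27 ≈ 1185.074; standard quotas: Alpha 5.217, Beta 7.019, Gamma 2.458, Delta 4.166, Epsilon 1.541, Zeta 1.640, Eta 4.960.
Rounding up gives 6, 8, 3, 5, 2, 2, 5 = 31 seats, so the divisor must be adjusted.
With modified divisor 1400: modified quotas Alpha 4.416, Beta 5.941, Gamma 2.081, Delta 3.526, Epsilon 1.304, Zeta 1.388, Eta 4.199.
Rounding up: Alpha 5, Beta 6, Gamma 3, Delta 4, Epsilon 2, Zeta 2, Eta 5 (total 27).
Delta receives 4.

4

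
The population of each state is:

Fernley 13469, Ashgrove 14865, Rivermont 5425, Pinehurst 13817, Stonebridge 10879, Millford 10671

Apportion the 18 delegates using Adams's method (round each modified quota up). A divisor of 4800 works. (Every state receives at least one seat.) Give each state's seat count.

With modified divisor 4800: modified quotas Fernley 2.806, Ashgrove 3.097, Rivermont 1.130, Pinehurst 2.879, Stonebridge 2.266, Millford 2.223.
Rounding up: Fernley 3, Ashgrove 4, Rivermont 2, Pinehurst 3, Stonebridge 3, Millford 3 (total 18).

Fernley: 3; Ashgrove: 4; Rivermont: 2; Pinehurst: 3; Stonebridge: 3; Millford: 3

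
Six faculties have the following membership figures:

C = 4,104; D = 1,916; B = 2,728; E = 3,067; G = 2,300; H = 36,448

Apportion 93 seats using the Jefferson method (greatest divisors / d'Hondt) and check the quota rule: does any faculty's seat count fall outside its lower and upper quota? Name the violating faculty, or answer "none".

H

Standard quotas: C 7.548, D 3.524, B 5.018, E 5.641, G 4.230, H 67.038.
Jefferson allocation: C 7, D 3, B 5, E 5, G 4, H 69.
H has quota 67.038 (lower 67, upper 68) but receives 69 — outside the quota interval.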